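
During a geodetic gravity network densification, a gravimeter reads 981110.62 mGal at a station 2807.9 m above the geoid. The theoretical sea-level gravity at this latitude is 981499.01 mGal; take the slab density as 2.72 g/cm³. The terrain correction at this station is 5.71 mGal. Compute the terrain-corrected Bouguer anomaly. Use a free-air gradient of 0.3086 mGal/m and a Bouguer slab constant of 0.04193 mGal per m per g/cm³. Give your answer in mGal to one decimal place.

163.6

Free-air correction = 0.3086 × 2807.9 = 866.52 mGal
Free-air anomaly = 981110.62 − 981499.01 + (866.52) = 478.13 mGal
Bouguer slab correction = 0.04193 × 2.72 × 2807.9 = 320.24 mGal
Simple Bouguer anomaly = 478.13 − (320.24) = 157.89 mGal
Complete Bouguer anomaly = 157.89 + 5.71 = 163.60 mGal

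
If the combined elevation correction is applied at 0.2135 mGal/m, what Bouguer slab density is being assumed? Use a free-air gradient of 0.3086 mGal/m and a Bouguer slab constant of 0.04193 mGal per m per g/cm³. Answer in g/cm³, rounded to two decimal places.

0.2135 = 0.3086 − 0.04193 × ρ
ρ = (0.3086 − 0.2135) / 0.04193 = 2.27 g/cm³

2.27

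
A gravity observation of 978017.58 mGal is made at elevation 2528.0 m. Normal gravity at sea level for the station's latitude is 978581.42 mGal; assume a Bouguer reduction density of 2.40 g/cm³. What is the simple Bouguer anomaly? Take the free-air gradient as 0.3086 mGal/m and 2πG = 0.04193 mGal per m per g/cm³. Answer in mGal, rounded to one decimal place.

-38.1

Free-air correction = 0.3086 × 2528.0 = 780.14 mGal
Free-air anomaly = 978017.58 − 978581.42 + (780.14) = 216.30 mGal
Bouguer slab correction = 0.04193 × 2.40 × 2528.0 = 254.40 mGal
Simple Bouguer anomaly = 216.30 − (254.40) = -38.10 mGal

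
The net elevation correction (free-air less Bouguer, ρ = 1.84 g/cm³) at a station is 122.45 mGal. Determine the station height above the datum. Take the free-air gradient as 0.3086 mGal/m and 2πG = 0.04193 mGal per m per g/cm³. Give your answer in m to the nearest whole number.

529

Combined gradient = 0.3086 − 0.04193 × 1.84 = 0.2314488 mGal/m
h = 122.45 / 0.2314488 = 529.06 m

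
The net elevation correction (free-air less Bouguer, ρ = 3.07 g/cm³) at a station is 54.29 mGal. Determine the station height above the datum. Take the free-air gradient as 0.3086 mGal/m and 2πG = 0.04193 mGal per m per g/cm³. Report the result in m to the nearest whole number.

Combined gradient = 0.3086 − 0.04193 × 3.07 = 0.1798749 mGal/m
h = 54.29 / 0.1798749 = 301.82 m

302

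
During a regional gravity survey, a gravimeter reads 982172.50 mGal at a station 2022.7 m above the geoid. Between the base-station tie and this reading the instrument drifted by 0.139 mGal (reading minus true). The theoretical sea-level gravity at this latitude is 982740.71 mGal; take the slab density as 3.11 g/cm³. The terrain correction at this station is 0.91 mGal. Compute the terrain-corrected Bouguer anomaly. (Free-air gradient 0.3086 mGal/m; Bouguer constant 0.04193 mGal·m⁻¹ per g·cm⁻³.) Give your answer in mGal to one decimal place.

-207.0

Drift-corrected reading = 982172.50 − (0.139) = 982172.361 mGal
Free-air correction = 0.3086 × 2022.7 = 624.21 mGal
Free-air anomaly = 982172.361 − 982740.71 + (624.21) = 55.861 mGal
Bouguer slab correction = 0.04193 × 3.11 × 2022.7 = 263.76 mGal
Simple Bouguer anomaly = 55.861 − (263.76) = -207.899 mGal
Complete Bouguer anomaly = -207.899 + 0.91 = -206.989 mGal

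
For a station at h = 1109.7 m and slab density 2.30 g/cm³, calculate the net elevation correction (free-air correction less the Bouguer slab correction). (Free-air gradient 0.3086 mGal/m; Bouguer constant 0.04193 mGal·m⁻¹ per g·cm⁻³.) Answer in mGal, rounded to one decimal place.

235.4

Combined gradient = 0.3086 − 0.04193 × 2.30 = 0.2121610 mGal/m
Combined elevation correction = 0.2121610 × 1109.7 = 235.4 mGal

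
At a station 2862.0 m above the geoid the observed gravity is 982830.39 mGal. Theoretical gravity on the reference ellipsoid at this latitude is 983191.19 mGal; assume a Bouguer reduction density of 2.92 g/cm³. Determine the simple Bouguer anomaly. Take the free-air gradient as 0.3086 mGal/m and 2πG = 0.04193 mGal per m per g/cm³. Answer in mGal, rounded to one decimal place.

172.0

Free-air correction = 0.3086 × 2862.0 = 883.21 mGal
Free-air anomaly = 982830.39 − 983191.19 + (883.21) = 522.41 mGal
Bouguer slab correction = 0.04193 × 2.92 × 2862.0 = 350.41 mGal
Simple Bouguer anomaly = 522.41 − (350.41) = 172.00 mGal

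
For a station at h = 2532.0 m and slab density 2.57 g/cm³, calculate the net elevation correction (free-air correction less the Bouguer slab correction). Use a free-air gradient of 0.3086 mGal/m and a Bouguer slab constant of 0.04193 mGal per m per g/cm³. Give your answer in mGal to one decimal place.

Combined gradient = 0.3086 − 0.04193 × 2.57 = 0.2008399 mGal/m
Combined elevation correction = 0.2008399 × 2532.0 = 508.5 mGal

508.5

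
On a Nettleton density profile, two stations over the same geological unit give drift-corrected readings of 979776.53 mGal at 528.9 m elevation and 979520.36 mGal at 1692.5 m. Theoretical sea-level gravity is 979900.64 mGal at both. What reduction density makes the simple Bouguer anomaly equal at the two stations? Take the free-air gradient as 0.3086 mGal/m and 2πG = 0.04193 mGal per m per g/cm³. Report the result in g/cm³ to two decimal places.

Δg_obs = 979520.36 − 979776.53 = -256.17 mGal over Δh = 1692.5 − 528.9 = 1163.6 m
Equal Bouguer anomalies ⇒ Δg_obs + (0.3086 − 0.04193ρ)·Δh = 0
0.3086 − 0.04193ρ = −Δg_obs/Δh = 0.22015
ρ = (0.3086 − 0.22015) / 0.04193 = 2.11 g/cm³

2.11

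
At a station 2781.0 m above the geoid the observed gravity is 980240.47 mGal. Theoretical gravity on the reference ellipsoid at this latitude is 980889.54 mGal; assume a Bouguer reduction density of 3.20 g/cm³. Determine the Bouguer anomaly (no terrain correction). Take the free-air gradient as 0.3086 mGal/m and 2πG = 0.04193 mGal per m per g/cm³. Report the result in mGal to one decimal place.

-164.0

Free-air correction = 0.3086 × 2781.0 = 858.22 mGal
Free-air anomaly = 980240.47 − 980889.54 + (858.22) = 209.15 mGal
Bouguer slab correction = 0.04193 × 3.20 × 2781.0 = 373.14 mGal
Simple Bouguer anomaly = 209.15 − (373.14) = -163.99 mGal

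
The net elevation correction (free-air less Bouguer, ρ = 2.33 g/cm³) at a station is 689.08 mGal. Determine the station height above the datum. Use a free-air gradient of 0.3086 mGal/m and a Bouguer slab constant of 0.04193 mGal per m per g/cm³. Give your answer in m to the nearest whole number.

Combined gradient = 0.3086 − 0.04193 × 2.33 = 0.2109031 mGal/m
h = 689.08 / 0.2109031 = 3267.28 m

3267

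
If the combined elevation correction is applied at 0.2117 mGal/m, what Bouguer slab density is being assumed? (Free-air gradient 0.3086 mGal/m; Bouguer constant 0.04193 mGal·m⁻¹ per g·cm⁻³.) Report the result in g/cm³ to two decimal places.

0.2117 = 0.3086 − 0.04193 × ρ
ρ = (0.3086 − 0.2117) / 0.04193 = 2.31 g/cm³

2.31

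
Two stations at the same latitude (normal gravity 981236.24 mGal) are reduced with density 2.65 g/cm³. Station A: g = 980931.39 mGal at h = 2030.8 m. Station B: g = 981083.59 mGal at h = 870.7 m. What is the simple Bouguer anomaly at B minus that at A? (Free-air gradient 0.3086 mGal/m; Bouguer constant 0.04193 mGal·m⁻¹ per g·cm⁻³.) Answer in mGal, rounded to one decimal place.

-76.9

Δg_SB(A) = 980931.39 − 981236.24 + 0.3086×2030.8 − 0.04193×2.65×2030.8 = 96.20 mGal
Δg_SB(B) = 981083.59 − 981236.24 + 0.3086×870.7 − 0.04193×2.65×870.7 = 19.30 mGal
Difference = 19.30 − (96.20) = -76.90 mGal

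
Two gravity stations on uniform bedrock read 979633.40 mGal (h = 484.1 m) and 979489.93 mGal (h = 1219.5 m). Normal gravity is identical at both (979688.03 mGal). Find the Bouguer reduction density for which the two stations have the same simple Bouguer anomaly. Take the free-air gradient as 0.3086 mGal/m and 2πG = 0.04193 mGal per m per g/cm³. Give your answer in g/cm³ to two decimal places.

2.71

Δg_obs = 979489.93 − 979633.40 = -143.47 mGal over Δh = 1219.5 − 484.1 = 735.4 m
Equal Bouguer anomalies ⇒ Δg_obs + (0.3086 − 0.04193ρ)·Δh = 0
0.3086 − 0.04193ρ = −Δg_obs/Δh = 0.19509
ρ = (0.3086 − 0.19509) / 0.04193 = 2.71 g/cm³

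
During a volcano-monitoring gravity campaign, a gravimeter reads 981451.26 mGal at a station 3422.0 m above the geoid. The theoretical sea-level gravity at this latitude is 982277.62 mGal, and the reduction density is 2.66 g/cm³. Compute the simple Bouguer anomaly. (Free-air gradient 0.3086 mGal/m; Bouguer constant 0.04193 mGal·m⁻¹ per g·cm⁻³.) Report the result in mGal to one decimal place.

-152.0

Free-air correction = 0.3086 × 3422.0 = 1056.03 mGal
Free-air anomaly = 981451.26 − 982277.62 + (1056.03) = 229.67 mGal
Bouguer slab correction = 0.04193 × 2.66 × 3422.0 = 381.67 mGal
Simple Bouguer anomaly = 229.67 − (381.67) = -152.00 mGal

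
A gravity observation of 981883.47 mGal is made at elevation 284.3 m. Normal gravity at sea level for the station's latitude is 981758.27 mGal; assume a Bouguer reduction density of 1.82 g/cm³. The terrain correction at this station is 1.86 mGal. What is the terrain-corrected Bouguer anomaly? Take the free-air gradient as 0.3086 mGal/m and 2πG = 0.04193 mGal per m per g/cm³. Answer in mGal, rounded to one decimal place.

Free-air correction = 0.3086 × 284.3 = 87.73 mGal
Free-air anomaly = 981883.47 − 981758.27 + (87.73) = 212.93 mGal
Bouguer slab correction = 0.04193 × 1.82 × 284.3 = 21.70 mGal
Simple Bouguer anomaly = 212.93 − (21.70) = 191.23 mGal
Complete Bouguer anomaly = 191.23 + 1.86 = 193.09 mGal

193.1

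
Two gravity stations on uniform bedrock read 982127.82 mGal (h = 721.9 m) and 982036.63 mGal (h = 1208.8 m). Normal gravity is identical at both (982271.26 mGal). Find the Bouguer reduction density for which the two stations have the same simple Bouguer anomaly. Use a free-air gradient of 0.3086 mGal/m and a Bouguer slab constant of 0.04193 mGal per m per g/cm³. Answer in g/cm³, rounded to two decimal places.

2.89

Δg_obs = 982036.63 − 982127.82 = -91.19 mGal over Δh = 1208.8 − 721.9 = 486.9 m
Equal Bouguer anomalies ⇒ Δg_obs + (0.3086 − 0.04193ρ)·Δh = 0
0.3086 − 0.04193ρ = −Δg_obs/Δh = 0.18729
ρ = (0.3086 − 0.18729) / 0.04193 = 2.89 g/cm³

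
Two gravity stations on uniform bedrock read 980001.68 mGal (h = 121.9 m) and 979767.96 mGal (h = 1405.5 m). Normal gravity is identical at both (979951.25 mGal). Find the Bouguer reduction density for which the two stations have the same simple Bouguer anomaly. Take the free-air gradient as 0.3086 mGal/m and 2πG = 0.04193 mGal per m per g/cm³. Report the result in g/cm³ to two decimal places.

3.02

Δg_obs = 979767.96 − 980001.68 = -233.72 mGal over Δh = 1405.5 − 121.9 = 1283.6 m
Equal Bouguer anomalies ⇒ Δg_obs + (0.3086 − 0.04193ρ)·Δh = 0
0.3086 − 0.04193ρ = −Δg_obs/Δh = 0.18208
ρ = (0.3086 − 0.18208) / 0.04193 = 3.02 g/cm³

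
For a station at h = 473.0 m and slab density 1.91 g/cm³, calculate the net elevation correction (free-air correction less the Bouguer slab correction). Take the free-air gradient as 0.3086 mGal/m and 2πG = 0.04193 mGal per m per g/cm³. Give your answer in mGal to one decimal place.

Combined gradient = 0.3086 − 0.04193 × 1.91 = 0.2285137 mGal/m
Combined elevation correction = 0.2285137 × 473.0 = 108.1 mGal

108.1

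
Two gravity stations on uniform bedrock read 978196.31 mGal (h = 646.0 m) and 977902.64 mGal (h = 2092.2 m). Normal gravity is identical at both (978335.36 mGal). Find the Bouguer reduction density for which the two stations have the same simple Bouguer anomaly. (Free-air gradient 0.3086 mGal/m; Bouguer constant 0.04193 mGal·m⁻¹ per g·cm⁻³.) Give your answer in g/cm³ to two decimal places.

2.52

Δg_obs = 977902.64 − 978196.31 = -293.67 mGal over Δh = 2092.2 − 646.0 = 1446.2 m
Equal Bouguer anomalies ⇒ Δg_obs + (0.3086 − 0.04193ρ)·Δh = 0
0.3086 − 0.04193ρ = −Δg_obs/Δh = 0.20306
ρ = (0.3086 − 0.20306) / 0.04193 = 2.52 g/cm³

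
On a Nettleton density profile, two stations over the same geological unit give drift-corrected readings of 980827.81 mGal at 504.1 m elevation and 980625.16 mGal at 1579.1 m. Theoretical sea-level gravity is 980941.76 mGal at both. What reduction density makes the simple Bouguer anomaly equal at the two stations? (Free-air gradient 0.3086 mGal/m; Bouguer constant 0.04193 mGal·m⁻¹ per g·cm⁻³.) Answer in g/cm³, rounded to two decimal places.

2.86

Δg_obs = 980625.16 − 980827.81 = -202.65 mGal over Δh = 1579.1 − 504.1 = 1075.0 m
Equal Bouguer anomalies ⇒ Δg_obs + (0.3086 − 0.04193ρ)·Δh = 0
0.3086 − 0.04193ρ = −Δg_obs/Δh = 0.18851
ρ = (0.3086 − 0.18851) / 0.04193 = 2.86 g/cm³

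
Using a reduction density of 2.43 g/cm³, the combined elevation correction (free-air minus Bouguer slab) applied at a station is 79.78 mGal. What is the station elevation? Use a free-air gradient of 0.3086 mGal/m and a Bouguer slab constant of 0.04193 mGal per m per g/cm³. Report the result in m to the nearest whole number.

Combined gradient = 0.3086 − 0.04193 × 2.43 = 0.2067101 mGal/m
h = 79.78 / 0.2067101 = 385.95 m

386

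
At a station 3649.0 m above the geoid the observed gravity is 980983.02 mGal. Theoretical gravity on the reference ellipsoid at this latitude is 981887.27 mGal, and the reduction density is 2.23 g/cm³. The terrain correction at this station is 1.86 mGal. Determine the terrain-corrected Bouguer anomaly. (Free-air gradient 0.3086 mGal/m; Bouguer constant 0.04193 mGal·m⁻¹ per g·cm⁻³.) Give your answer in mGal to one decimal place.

Free-air correction = 0.3086 × 3649.0 = 1126.08 mGal
Free-air anomaly = 980983.02 − 981887.27 + (1126.08) = 221.83 mGal
Bouguer slab correction = 0.04193 × 2.23 × 3649.0 = 341.20 mGal
Simple Bouguer anomaly = 221.83 − (341.20) = -119.37 mGal
Complete Bouguer anomaly = -119.37 + 1.86 = -117.51 mGal

-117.5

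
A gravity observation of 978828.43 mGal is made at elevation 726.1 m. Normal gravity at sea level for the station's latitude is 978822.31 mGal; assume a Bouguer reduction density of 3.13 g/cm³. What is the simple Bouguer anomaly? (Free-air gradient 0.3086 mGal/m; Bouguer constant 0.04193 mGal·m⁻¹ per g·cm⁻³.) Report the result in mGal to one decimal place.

134.9

Free-air correction = 0.3086 × 726.1 = 224.07 mGal
Free-air anomaly = 978828.43 − 978822.31 + (224.07) = 230.19 mGal
Bouguer slab correction = 0.04193 × 3.13 × 726.1 = 95.29 mGal
Simple Bouguer anomaly = 230.19 − (95.29) = 134.90 mGal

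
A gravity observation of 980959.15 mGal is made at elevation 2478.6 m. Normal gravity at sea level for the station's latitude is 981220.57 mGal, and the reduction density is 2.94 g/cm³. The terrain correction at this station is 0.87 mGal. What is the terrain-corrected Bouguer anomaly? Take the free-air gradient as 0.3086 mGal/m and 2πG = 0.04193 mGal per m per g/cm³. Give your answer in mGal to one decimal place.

198.8

Free-air correction = 0.3086 × 2478.6 = 764.90 mGal
Free-air anomaly = 980959.15 − 981220.57 + (764.90) = 503.48 mGal
Bouguer slab correction = 0.04193 × 2.94 × 2478.6 = 305.55 mGal
Simple Bouguer anomaly = 503.48 − (305.55) = 197.93 mGal
Complete Bouguer anomaly = 197.93 + 0.87 = 198.80 mGal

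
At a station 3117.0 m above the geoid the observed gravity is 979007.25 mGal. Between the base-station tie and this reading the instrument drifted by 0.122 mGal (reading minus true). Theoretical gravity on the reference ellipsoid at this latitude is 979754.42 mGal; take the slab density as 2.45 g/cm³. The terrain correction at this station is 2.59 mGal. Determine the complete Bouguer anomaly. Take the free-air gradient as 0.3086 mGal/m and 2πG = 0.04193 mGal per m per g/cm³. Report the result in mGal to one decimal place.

-103.0

Drift-corrected reading = 979007.25 − (0.122) = 979007.128 mGal
Free-air correction = 0.3086 × 3117.0 = 961.91 mGal
Free-air anomaly = 979007.128 − 979754.42 + (961.91) = 214.618 mGal
Bouguer slab correction = 0.04193 × 2.45 × 3117.0 = 320.20 mGal
Simple Bouguer anomaly = 214.618 − (320.20) = -105.582 mGal
Complete Bouguer anomaly = -105.582 + 2.59 = -102.992 mGal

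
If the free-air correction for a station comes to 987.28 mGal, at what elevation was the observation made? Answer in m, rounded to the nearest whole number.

h = 987.28 / 0.3086 = 3199.22 m

3199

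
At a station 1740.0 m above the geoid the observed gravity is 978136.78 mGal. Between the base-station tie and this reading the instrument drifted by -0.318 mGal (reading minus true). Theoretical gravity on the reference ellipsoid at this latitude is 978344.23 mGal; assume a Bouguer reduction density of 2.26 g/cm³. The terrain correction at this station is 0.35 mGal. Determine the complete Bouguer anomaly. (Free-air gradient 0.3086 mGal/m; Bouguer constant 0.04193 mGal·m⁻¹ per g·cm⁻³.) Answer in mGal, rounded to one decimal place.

Drift-corrected reading = 978136.78 − (-0.318) = 978137.098 mGal
Free-air correction = 0.3086 × 1740.0 = 536.96 mGal
Free-air anomaly = 978137.098 − 978344.23 + (536.96) = 329.828 mGal
Bouguer slab correction = 0.04193 × 2.26 × 1740.0 = 164.89 mGal
Simple Bouguer anomaly = 329.828 − (164.89) = 164.938 mGal
Complete Bouguer anomaly = 164.938 + 0.35 = 165.288 mGal

165.3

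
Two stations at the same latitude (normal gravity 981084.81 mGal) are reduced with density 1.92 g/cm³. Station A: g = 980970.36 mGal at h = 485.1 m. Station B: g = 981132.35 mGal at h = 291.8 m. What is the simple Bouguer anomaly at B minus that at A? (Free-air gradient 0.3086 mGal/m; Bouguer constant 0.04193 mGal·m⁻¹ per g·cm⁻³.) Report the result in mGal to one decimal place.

Δg_SB(A) = 980970.36 − 981084.81 + 0.3086×485.1 − 0.04193×1.92×485.1 = -3.80 mGal
Δg_SB(B) = 981132.35 − 981084.81 + 0.3086×291.8 − 0.04193×1.92×291.8 = 114.10 mGal
Difference = 114.10 − (-3.80) = 117.90 mGal

117.9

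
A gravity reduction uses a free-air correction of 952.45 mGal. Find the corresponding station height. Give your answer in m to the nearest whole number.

3086

h = 952.45 / 0.3086 = 3086.36 m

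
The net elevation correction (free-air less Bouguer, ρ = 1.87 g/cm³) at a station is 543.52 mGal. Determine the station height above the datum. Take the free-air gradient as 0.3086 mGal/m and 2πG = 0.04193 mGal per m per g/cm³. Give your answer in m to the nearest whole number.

2361

Combined gradient = 0.3086 − 0.04193 × 1.87 = 0.2301909 mGal/m
h = 543.52 / 0.2301909 = 2361.17 m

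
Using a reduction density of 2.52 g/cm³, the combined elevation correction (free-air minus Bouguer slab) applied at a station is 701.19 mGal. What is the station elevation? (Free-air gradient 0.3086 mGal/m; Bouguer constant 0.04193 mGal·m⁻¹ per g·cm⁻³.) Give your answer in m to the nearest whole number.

3455

Combined gradient = 0.3086 − 0.04193 × 2.52 = 0.2029364 mGal/m
h = 701.19 / 0.2029364 = 3455.22 m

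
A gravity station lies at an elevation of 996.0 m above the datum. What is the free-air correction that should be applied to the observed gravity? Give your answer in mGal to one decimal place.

Free-air correction = 0.3086 × 996.0 = 307.4 mGal

307.4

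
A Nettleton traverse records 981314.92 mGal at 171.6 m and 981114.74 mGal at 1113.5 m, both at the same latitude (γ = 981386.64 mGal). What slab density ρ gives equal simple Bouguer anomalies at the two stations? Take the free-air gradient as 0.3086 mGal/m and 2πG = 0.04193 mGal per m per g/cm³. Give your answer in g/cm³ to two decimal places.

2.29

Δg_obs = 981114.74 − 981314.92 = -200.18 mGal over Δh = 1113.5 − 171.6 = 941.9 m
Equal Bouguer anomalies ⇒ Δg_obs + (0.3086 − 0.04193ρ)·Δh = 0
0.3086 − 0.04193ρ = −Δg_obs/Δh = 0.21253
ρ = (0.3086 − 0.21253) / 0.04193 = 2.29 g/cm³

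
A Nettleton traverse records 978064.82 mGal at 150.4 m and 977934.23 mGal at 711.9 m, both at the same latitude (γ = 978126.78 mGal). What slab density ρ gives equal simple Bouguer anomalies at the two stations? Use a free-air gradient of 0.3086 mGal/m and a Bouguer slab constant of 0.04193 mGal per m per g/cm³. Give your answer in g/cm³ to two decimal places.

Δg_obs = 977934.23 − 978064.82 = -130.59 mGal over Δh = 711.9 − 150.4 = 561.5 m
Equal Bouguer anomalies ⇒ Δg_obs + (0.3086 − 0.04193ρ)·Δh = 0
0.3086 − 0.04193ρ = −Δg_obs/Δh = 0.23257
ρ = (0.3086 − 0.23257) / 0.04193 = 1.81 g/cm³

1.81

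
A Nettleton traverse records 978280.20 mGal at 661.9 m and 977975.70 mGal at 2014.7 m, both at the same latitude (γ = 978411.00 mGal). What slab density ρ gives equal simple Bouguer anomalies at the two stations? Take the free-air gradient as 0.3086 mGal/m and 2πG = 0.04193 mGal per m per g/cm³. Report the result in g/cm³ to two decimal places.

Δg_obs = 977975.70 − 978280.20 = -304.50 mGal over Δh = 2014.7 − 661.9 = 1352.8 m
Equal Bouguer anomalies ⇒ Δg_obs + (0.3086 − 0.04193ρ)·Δh = 0
0.3086 − 0.04193ρ = −Δg_obs/Δh = 0.22509
ρ = (0.3086 − 0.22509) / 0.04193 = 1.99 g/cm³

1.99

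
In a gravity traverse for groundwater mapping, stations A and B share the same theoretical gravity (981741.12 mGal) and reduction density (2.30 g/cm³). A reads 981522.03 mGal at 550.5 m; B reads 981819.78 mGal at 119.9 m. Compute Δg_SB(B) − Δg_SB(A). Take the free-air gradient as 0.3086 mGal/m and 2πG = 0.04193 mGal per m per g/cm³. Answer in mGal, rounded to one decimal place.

Δg_SB(A) = 981522.03 − 981741.12 + 0.3086×550.5 − 0.04193×2.30×550.5 = -102.30 mGal
Δg_SB(B) = 981819.78 − 981741.12 + 0.3086×119.9 − 0.04193×2.30×119.9 = 104.10 mGal
Difference = 104.10 − (-102.30) = 206.40 mGal

206.4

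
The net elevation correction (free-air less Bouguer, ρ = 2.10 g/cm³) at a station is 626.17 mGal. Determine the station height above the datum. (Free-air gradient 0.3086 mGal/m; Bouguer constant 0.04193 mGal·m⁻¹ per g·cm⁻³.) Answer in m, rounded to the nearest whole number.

Combined gradient = 0.3086 − 0.04193 × 2.10 = 0.2205470 mGal/m
h = 626.17 / 0.2205470 = 2839.17 m

2839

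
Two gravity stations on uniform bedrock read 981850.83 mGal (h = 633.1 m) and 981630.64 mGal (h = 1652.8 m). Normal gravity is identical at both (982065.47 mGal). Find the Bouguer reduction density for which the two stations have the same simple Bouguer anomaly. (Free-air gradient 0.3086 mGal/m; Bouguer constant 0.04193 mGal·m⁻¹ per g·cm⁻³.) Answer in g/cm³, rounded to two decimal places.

Δg_obs = 981630.64 − 981850.83 = -220.19 mGal over Δh = 1652.8 − 633.1 = 1019.7 m
Equal Bouguer anomalies ⇒ Δg_obs + (0.3086 − 0.04193ρ)·Δh = 0
0.3086 − 0.04193ρ = −Δg_obs/Δh = 0.21594
ρ = (0.3086 − 0.21594) / 0.04193 = 2.21 g/cm³

2.21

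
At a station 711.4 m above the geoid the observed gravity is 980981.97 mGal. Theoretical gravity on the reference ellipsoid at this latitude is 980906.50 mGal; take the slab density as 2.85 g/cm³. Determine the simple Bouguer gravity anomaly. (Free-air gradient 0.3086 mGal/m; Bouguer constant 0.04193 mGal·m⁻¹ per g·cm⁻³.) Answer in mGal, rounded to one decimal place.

210.0

Free-air correction = 0.3086 × 711.4 = 219.54 mGal
Free-air anomaly = 980981.97 − 980906.50 + (219.54) = 295.01 mGal
Bouguer slab correction = 0.04193 × 2.85 × 711.4 = 85.01 mGal
Simple Bouguer anomaly = 295.01 − (85.01) = 210.00 mGal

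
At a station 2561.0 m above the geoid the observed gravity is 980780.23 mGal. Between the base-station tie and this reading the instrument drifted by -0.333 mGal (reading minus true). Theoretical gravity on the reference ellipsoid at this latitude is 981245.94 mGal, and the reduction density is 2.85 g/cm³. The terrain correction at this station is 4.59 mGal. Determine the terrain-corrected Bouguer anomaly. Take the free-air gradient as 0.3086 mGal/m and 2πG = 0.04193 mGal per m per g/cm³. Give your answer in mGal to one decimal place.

Drift-corrected reading = 980780.23 − (-0.333) = 980780.563 mGal
Free-air correction = 0.3086 × 2561.0 = 790.32 mGal
Free-air anomaly = 980780.563 − 981245.94 + (790.32) = 324.943 mGal
Bouguer slab correction = 0.04193 × 2.85 × 2561.0 = 306.04 mGal
Simple Bouguer anomaly = 324.943 − (306.04) = 18.903 mGal
Complete Bouguer anomaly = 18.903 + 4.59 = 23.493 mGal

23.5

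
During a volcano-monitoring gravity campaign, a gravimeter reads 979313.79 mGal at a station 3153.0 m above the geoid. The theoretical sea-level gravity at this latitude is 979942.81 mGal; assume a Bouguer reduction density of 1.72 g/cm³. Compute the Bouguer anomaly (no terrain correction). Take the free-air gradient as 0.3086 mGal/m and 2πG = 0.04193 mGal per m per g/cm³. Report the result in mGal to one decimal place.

Free-air correction = 0.3086 × 3153.0 = 973.02 mGal
Free-air anomaly = 979313.79 − 979942.81 + (973.02) = 344.00 mGal
Bouguer slab correction = 0.04193 × 1.72 × 3153.0 = 227.39 mGal
Simple Bouguer anomaly = 344.00 − (227.39) = 116.61 mGal

116.6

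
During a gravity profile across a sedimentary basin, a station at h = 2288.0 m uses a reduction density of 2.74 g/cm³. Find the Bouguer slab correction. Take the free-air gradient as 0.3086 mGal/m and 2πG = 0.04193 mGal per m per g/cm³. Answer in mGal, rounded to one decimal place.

262.9

Bouguer slab correction = 0.04193 × 2.74 × 2288.0 = 262.9 mGal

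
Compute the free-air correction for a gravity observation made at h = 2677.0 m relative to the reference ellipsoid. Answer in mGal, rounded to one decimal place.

826.1

Free-air correction = 0.3086 × 2677.0 = 826.1 mGal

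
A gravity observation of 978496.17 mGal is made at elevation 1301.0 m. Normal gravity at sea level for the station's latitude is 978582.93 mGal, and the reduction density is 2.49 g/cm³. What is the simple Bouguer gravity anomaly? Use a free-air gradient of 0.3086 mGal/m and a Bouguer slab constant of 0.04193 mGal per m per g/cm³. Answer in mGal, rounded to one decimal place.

178.9

Free-air correction = 0.3086 × 1301.0 = 401.49 mGal
Free-air anomaly = 978496.17 − 978582.93 + (401.49) = 314.73 mGal
Bouguer slab correction = 0.04193 × 2.49 × 1301.0 = 135.83 mGal
Simple Bouguer anomaly = 314.73 − (135.83) = 178.90 mGal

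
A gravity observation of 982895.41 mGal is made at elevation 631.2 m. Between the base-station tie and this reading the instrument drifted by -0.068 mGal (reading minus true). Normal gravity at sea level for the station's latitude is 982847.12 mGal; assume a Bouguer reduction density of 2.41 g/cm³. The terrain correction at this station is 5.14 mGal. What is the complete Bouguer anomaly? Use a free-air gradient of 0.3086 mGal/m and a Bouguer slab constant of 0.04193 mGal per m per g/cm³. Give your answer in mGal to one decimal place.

184.5

Drift-corrected reading = 982895.41 − (-0.068) = 982895.478 mGal
Free-air correction = 0.3086 × 631.2 = 194.79 mGal
Free-air anomaly = 982895.478 − 982847.12 + (194.79) = 243.148 mGal
Bouguer slab correction = 0.04193 × 2.41 × 631.2 = 63.78 mGal
Simple Bouguer anomaly = 243.148 − (63.78) = 179.368 mGal
Complete Bouguer anomaly = 179.368 + 5.14 = 184.508 mGal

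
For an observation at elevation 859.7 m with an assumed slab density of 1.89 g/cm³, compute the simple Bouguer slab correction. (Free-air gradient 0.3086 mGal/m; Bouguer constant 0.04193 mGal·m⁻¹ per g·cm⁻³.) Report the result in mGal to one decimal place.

Bouguer slab correction = 0.04193 × 1.89 × 859.7 = 68.1 mGal

68.1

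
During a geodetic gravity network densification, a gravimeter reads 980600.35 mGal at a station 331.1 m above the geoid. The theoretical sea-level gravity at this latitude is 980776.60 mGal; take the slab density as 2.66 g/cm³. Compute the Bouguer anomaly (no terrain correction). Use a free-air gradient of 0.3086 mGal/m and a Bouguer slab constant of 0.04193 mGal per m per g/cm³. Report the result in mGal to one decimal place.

-111.0

Free-air correction = 0.3086 × 331.1 = 102.18 mGal
Free-air anomaly = 980600.35 − 980776.60 + (102.18) = -74.07 mGal
Bouguer slab correction = 0.04193 × 2.66 × 331.1 = 36.93 mGal
Simple Bouguer anomaly = -74.07 − (36.93) = -111.00 mGal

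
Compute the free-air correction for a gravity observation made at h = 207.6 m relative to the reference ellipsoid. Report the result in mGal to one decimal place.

Free-air correction = 0.3086 × 207.6 = 64.1 mGal

64.1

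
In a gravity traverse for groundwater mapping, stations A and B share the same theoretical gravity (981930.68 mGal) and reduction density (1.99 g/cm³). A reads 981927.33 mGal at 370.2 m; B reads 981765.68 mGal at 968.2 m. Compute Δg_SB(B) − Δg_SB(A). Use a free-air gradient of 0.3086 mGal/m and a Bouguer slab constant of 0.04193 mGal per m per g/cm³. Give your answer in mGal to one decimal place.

Δg_SB(A) = 981927.33 − 981930.68 + 0.3086×370.2 − 0.04193×1.99×370.2 = 80.00 mGal
Δg_SB(B) = 981765.68 − 981930.68 + 0.3086×968.2 − 0.04193×1.99×968.2 = 53.00 mGal
Difference = 53.00 − (80.00) = -27.00 mGal

-27.0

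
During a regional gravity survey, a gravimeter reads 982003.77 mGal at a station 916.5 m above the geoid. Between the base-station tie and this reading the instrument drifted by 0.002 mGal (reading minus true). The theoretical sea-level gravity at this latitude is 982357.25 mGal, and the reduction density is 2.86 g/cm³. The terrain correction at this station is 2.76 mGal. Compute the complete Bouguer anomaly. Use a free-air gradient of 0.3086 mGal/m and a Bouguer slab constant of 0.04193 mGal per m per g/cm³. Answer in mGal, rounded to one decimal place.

Drift-corrected reading = 982003.77 − (0.002) = 982003.768 mGal
Free-air correction = 0.3086 × 916.5 = 282.83 mGal
Free-air anomaly = 982003.768 − 982357.25 + (282.83) = -70.652 mGal
Bouguer slab correction = 0.04193 × 2.86 × 916.5 = 109.91 mGal
Simple Bouguer anomaly = -70.652 − (109.91) = -180.562 mGal
Complete Bouguer anomaly = -180.562 + 2.76 = -177.802 mGal

-177.8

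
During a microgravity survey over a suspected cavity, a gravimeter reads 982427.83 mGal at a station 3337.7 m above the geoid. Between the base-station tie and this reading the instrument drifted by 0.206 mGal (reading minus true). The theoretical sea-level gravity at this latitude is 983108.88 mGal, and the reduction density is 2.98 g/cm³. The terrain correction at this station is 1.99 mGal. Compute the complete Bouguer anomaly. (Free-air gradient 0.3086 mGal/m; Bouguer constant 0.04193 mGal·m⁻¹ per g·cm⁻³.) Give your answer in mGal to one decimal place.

Drift-corrected reading = 982427.83 − (0.206) = 982427.624 mGal
Free-air correction = 0.3086 × 3337.7 = 1030.01 mGal
Free-air anomaly = 982427.624 − 983108.88 + (1030.01) = 348.754 mGal
Bouguer slab correction = 0.04193 × 2.98 × 3337.7 = 417.05 mGal
Simple Bouguer anomaly = 348.754 − (417.05) = -68.296 mGal
Complete Bouguer anomaly = -68.296 + 1.99 = -66.306 mGal

-66.3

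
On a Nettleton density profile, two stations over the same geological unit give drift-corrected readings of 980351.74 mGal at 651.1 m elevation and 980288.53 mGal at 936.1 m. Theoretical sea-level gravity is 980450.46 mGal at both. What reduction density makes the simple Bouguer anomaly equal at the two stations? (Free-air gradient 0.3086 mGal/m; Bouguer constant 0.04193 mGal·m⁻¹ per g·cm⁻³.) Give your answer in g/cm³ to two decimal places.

2.07

Δg_obs = 980288.53 − 980351.74 = -63.21 mGal over Δh = 936.1 − 651.1 = 285.0 m
Equal Bouguer anomalies ⇒ Δg_obs + (0.3086 − 0.04193ρ)·Δh = 0
0.3086 − 0.04193ρ = −Δg_obs/Δh = 0.22179
ρ = (0.3086 − 0.22179) / 0.04193 = 2.07 g/cm³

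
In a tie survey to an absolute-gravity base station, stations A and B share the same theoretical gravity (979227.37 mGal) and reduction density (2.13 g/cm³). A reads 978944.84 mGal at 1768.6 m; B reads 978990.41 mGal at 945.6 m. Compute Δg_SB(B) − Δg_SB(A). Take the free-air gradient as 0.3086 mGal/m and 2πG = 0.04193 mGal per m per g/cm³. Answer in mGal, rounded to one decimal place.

-134.9

Δg_SB(A) = 978944.84 − 979227.37 + 0.3086×1768.6 − 0.04193×2.13×1768.6 = 105.30 mGal
Δg_SB(B) = 978990.41 − 979227.37 + 0.3086×945.6 − 0.04193×2.13×945.6 = -29.60 mGal
Difference = -29.60 − (105.30) = -134.90 mGal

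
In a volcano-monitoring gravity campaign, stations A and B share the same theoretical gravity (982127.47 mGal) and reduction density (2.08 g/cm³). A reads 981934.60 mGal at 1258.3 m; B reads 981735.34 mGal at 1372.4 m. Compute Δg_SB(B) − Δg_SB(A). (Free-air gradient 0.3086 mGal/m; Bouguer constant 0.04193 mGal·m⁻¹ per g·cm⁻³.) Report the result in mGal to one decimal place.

Δg_SB(A) = 981934.60 − 982127.47 + 0.3086×1258.3 − 0.04193×2.08×1258.3 = 85.70 mGal
Δg_SB(B) = 981735.34 − 982127.47 + 0.3086×1372.4 − 0.04193×2.08×1372.4 = -88.30 mGal
Difference = -88.30 − (85.70) = -174.00 mGal

-174.0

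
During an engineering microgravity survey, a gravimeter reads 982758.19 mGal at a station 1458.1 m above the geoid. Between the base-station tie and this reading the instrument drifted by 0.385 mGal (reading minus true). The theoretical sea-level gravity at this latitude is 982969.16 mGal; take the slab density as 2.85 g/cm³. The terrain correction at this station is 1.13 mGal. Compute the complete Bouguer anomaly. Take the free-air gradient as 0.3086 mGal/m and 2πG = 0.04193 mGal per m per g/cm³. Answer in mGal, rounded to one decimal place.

Drift-corrected reading = 982758.19 − (0.385) = 982757.805 mGal
Free-air correction = 0.3086 × 1458.1 = 449.97 mGal
Free-air anomaly = 982757.805 − 982969.16 + (449.97) = 238.615 mGal
Bouguer slab correction = 0.04193 × 2.85 × 1458.1 = 174.24 mGal
Simple Bouguer anomaly = 238.615 − (174.24) = 64.375 mGal
Complete Bouguer anomaly = 64.375 + 1.13 = 65.505 mGal

65.5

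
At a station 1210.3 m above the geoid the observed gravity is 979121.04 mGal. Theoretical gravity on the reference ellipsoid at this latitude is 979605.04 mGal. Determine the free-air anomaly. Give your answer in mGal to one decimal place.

Free-air correction = 0.3086 × 1210.3 = 373.50 mGal
Free-air anomaly = 979121.04 − 979605.04 + (373.50) = -110.50 mGal

-110.5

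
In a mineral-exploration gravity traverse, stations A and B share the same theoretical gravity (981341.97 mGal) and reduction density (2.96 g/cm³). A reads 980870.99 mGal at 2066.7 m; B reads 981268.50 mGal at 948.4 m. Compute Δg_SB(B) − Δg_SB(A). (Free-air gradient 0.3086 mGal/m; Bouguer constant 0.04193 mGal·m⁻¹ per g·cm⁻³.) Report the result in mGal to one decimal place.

191.2

Δg_SB(A) = 980870.99 − 981341.97 + 0.3086×2066.7 − 0.04193×2.96×2066.7 = -89.70 mGal
Δg_SB(B) = 981268.50 − 981341.97 + 0.3086×948.4 − 0.04193×2.96×948.4 = 101.50 mGal
Difference = 101.50 − (-89.70) = 191.20 mGal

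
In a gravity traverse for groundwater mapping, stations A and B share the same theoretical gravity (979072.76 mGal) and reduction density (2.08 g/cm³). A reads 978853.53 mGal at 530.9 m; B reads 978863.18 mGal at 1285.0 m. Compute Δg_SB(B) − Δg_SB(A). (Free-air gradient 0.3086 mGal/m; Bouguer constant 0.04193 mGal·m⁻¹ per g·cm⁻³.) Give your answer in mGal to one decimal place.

176.6

Δg_SB(A) = 978853.53 − 979072.76 + 0.3086×530.9 − 0.04193×2.08×530.9 = -101.70 mGal
Δg_SB(B) = 978863.18 − 979072.76 + 0.3086×1285.0 − 0.04193×2.08×1285.0 = 74.90 mGal
Difference = 74.90 − (-101.70) = 176.60 mGal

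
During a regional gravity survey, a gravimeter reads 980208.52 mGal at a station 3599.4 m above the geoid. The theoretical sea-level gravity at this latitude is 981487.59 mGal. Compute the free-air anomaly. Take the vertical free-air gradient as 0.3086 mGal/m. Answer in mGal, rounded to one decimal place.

Free-air correction = 0.3086 × 3599.4 = 1110.77 mGal
Free-air anomaly = 980208.52 − 981487.59 + (1110.77) = -168.30 mGal

-168.3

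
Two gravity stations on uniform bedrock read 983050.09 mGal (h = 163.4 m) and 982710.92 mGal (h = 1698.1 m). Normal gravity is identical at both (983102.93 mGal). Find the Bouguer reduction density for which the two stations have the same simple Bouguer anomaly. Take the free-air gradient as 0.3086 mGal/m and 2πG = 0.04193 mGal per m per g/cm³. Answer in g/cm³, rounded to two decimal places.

Δg_obs = 982710.92 − 983050.09 = -339.17 mGal over Δh = 1698.1 − 163.4 = 1534.7 m
Equal Bouguer anomalies ⇒ Δg_obs + (0.3086 − 0.04193ρ)·Δh = 0
0.3086 − 0.04193ρ = −Δg_obs/Δh = 0.22100
ρ = (0.3086 − 0.22100) / 0.04193 = 2.09 g/cm³

2.09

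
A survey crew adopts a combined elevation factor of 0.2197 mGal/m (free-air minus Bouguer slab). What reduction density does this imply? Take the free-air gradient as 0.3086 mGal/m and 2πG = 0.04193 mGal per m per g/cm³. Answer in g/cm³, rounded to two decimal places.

0.2197 = 0.3086 − 0.04193 × ρ
ρ = (0.3086 − 0.2197) / 0.04193 = 2.12 g/cm³

2.12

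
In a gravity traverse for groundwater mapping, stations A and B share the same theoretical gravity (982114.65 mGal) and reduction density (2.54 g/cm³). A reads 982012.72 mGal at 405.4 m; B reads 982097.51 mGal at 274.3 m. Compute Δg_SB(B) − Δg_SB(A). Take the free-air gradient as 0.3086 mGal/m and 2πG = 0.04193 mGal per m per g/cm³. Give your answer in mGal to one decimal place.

58.3

Δg_SB(A) = 982012.72 − 982114.65 + 0.3086×405.4 − 0.04193×2.54×405.4 = -20.00 mGal
Δg_SB(B) = 982097.51 − 982114.65 + 0.3086×274.3 − 0.04193×2.54×274.3 = 38.30 mGal
Difference = 38.30 − (-20.00) = 58.30 mGal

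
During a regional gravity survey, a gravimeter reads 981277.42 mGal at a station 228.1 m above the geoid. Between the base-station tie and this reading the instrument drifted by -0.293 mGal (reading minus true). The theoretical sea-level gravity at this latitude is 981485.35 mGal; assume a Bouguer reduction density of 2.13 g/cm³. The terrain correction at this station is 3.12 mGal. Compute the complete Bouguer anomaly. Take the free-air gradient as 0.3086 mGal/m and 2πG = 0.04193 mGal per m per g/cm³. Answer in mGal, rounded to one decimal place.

Drift-corrected reading = 981277.42 − (-0.293) = 981277.713 mGal
Free-air correction = 0.3086 × 228.1 = 70.39 mGal
Free-air anomaly = 981277.713 − 981485.35 + (70.39) = -137.247 mGal
Bouguer slab correction = 0.04193 × 2.13 × 228.1 = 20.37 mGal
Simple Bouguer anomaly = -137.247 − (20.37) = -157.617 mGal
Complete Bouguer anomaly = -157.617 + 3.12 = -154.497 mGal

-154.5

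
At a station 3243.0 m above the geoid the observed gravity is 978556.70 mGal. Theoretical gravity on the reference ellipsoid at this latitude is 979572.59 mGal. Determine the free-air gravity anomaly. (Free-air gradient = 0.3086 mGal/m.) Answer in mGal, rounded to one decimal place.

Free-air correction = 0.3086 × 3243.0 = 1000.79 mGal
Free-air anomaly = 978556.70 − 979572.59 + (1000.79) = -15.10 mGal

-15.1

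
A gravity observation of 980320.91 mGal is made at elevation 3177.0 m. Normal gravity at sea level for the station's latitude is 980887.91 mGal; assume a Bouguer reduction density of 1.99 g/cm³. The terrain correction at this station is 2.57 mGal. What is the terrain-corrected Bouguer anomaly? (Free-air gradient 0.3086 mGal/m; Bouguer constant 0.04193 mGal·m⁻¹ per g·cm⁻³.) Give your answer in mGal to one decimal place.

Free-air correction = 0.3086 × 3177.0 = 980.42 mGal
Free-air anomaly = 980320.91 − 980887.91 + (980.42) = 413.42 mGal
Bouguer slab correction = 0.04193 × 1.99 × 3177.0 = 265.09 mGal
Simple Bouguer anomaly = 413.42 − (265.09) = 148.33 mGal
Complete Bouguer anomaly = 148.33 + 2.57 = 150.90 mGal

150.9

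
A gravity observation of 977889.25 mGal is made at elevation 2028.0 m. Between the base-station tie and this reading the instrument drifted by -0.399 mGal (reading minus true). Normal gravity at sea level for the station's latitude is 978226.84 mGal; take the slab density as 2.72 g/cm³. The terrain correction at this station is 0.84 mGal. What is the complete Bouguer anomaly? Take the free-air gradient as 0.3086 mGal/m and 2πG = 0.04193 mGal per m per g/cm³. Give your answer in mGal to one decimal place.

Drift-corrected reading = 977889.25 − (-0.399) = 977889.649 mGal
Free-air correction = 0.3086 × 2028.0 = 625.84 mGal
Free-air anomaly = 977889.649 − 978226.84 + (625.84) = 288.649 mGal
Bouguer slab correction = 0.04193 × 2.72 × 2028.0 = 231.29 mGal
Simple Bouguer anomaly = 288.649 − (231.29) = 57.359 mGal
Complete Bouguer anomaly = 57.359 + 0.84 = 58.199 mGal

58.2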